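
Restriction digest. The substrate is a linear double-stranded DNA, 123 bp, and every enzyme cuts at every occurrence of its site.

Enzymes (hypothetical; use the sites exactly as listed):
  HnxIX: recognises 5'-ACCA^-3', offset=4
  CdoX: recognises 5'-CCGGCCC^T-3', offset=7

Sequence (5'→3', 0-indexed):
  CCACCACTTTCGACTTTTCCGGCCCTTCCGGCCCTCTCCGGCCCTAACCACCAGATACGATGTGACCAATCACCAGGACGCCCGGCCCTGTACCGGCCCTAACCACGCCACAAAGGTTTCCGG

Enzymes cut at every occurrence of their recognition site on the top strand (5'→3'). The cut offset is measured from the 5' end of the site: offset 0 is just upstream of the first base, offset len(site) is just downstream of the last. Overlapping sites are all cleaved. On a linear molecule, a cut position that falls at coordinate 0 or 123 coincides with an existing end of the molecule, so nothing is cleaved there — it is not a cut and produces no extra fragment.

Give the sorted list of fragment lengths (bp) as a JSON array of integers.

[3,6,6,6,7,9,10,11,13,15,18,19]

Per-enzyme occurrences:
  HnxIX ACCA/4: at [2, 46, 49, 64, 71, 101] ⇒ [6, 50, 53, 68, 75, 105]
  CdoX CCGGCCCT/7: at [18, 27, 37, 81, 92] ⇒ [25, 34, 44, 88, 99]

All cut coordinates (distinct, sorted): [6, 25, 34, 44, 50, 53, 68, 75, 88, 99, 105]

Fragments:
  [0,6): 6 bp
  [6,25): 19 bp
  [25,34): 9 bp
  [34,44): 10 bp
  [44,50): 6 bp
  [50,53): 3 bp
  [53,68): 15 bp
  [68,75): 7 bp
  [75,88): 13 bp
  [88,99): 11 bp
  [99,105): 6 bp
  [105,123): 18 bp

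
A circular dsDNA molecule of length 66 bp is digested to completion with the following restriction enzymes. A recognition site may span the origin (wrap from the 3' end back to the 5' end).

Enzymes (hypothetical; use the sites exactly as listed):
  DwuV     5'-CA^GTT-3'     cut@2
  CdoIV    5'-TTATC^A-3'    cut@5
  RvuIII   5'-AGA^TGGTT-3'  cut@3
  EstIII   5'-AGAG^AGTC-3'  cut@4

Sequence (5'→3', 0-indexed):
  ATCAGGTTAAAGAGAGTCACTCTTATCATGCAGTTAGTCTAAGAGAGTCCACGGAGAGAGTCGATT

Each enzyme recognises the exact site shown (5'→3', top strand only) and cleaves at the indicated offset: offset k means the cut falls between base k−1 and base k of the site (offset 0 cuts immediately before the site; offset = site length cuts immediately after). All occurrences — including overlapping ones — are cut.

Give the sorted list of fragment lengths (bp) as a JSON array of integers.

Site scan:
  DwuV CAGTT/2: at [30] ⇒ [32]
  CdoIV TTATCA/5: at [22, 64] ⇒ [3, 27]
  RvuIII (AGATGGTT, off=3): no sites
  EstIII AGAGAGTC/4: at [10, 41, 54] ⇒ [14, 45, 58]

All cut coordinates (distinct, sorted): [3, 14, 27, 32, 45, 58]

Fragment lengths:
  3→14: 11 bp
  14→27: 13 bp
  27→32: 5 bp
  32→45: 13 bp
  45→58: 13 bp
  58→3 (wrap): 66-58+3 = 11 bp

[5,11,11,13,13,13]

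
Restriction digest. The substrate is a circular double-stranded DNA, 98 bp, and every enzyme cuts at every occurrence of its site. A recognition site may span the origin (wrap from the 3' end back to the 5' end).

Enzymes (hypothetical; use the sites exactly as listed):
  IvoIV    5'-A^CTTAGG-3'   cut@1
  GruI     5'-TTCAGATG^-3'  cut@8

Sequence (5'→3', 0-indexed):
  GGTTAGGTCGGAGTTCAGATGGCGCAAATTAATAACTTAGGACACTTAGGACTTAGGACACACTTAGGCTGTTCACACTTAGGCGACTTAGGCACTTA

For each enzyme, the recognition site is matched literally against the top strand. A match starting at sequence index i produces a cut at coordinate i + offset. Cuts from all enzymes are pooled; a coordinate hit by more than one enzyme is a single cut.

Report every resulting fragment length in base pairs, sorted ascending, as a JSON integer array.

Site scan:
  IvoIV (ACTTAGG, off=1): starts [34, 43, 50, 61, 76, 85, 93] → cuts [35, 44, 51, 62, 77, 86, 94]
  GruI (TTCAGATG, off=8): starts [13] → cuts [21]

Pooled cuts: [21, 35, 44, 51, 62, 77, 86, 94]

Fragments:
  21→35: 14 bp
  35→44: 9 bp
  44→51: 7 bp
  51→62: 11 bp
  62→77: 15 bp
  77→86: 9 bp
  86→94: 8 bp
  94→21 (wrap): 98-94+21 = 25 bp

[7,8,9,9,11,14,15,25]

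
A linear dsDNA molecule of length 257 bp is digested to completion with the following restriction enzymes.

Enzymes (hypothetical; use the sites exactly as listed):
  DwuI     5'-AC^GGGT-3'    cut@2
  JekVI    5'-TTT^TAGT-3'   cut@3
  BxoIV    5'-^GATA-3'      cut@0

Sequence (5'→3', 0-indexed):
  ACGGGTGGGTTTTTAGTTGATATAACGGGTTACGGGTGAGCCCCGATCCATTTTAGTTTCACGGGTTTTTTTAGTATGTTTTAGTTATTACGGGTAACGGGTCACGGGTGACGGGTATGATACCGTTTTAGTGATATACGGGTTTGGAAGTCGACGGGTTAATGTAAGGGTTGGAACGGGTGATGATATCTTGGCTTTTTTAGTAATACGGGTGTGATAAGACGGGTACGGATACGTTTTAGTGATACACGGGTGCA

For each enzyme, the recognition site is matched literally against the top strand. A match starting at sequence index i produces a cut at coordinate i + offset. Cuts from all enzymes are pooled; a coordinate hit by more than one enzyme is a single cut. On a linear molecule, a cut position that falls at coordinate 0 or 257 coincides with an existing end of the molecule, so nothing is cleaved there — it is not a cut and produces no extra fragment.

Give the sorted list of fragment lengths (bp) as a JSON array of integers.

[2,4,4,5,6,6,7,7,7,7,7,7,7,7,7,8,8,9,9,9,9,10,10,10,11,16,16,20,22]

Per-enzyme occurrences:
  DwuI ACGGGT/2: at [0, 24, 31, 60, 89, 96, 103, 110, 137, 153, 175, 207, 221, 248] ⇒ [2, 26, 33, 62, 91, 98, 105, 112, 139, 155, 177, 209, 223, 250]
  JekVI TTTTAGT/3: at [10, 50, 68, 78, 125, 197, 236] ⇒ [13, 53, 71, 81, 128, 200, 239]
  BxoIV GATA/0: at [18, 118, 132, 184, 215, 230, 243] ⇒ [18, 118, 132, 184, 215, 230, 243]

All cut coordinates (distinct, sorted): [2, 13, 18, 26, 33, 53, 62, 71, 81, 91, 98, 105, 112, 118, 128, 132, 139, 155, 177, 184, 200, 209, 215, 223, 230, 239, 243, 250]

Fragment lengths:
  [0,2): 2 bp
  [2,13): 11 bp
  [13,18): 5 bp
  [18,26): 8 bp
  [26,33): 7 bp
  [33,53): 20 bp
  [53,62): 9 bp
  [62,71): 9 bp
  [71,81): 10 bp
  [81,91): 10 bp
  [91,98): 7 bp
  [98,105): 7 bp
  [105,112): 7 bp
  [112,118): 6 bp
  [118,128): 10 bp
  [128,132): 4 bp
  [132,139): 7 bp
  [139,155): 16 bp
  [155,177): 22 bp
  [177,184): 7 bp
  [184,200): 16 bp
  [200,209): 9 bp
  [209,215): 6 bp
  [215,223): 8 bp
  [223,230): 7 bp
  [230,239): 9 bp
  [239,243): 4 bp
  [243,250): 7 bp
  [250,257): 7 bp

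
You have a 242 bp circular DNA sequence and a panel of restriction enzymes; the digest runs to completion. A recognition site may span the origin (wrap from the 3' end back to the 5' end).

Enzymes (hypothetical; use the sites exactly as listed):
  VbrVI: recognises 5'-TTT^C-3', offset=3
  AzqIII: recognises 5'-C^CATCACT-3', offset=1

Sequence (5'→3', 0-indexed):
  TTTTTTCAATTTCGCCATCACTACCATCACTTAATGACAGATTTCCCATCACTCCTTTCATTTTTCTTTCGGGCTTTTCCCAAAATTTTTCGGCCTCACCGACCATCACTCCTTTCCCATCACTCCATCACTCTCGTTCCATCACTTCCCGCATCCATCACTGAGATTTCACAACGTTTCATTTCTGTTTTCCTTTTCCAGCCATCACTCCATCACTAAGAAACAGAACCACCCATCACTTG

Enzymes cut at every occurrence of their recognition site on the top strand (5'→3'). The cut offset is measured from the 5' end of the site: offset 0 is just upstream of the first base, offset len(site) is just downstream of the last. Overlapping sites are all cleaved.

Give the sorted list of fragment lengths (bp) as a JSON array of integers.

Scan for sites:
  VbrVI TTTC/3: at [3, 9, 41, 55, 62, 66, 75, 87, 112, 166, 176, 181, 188, 194] ⇒ [6, 12, 44, 58, 65, 69, 78, 90, 115, 169, 179, 184, 191, 197]
  AzqIII CCATCACT/1: at [14, 23, 45, 102, 116, 124, 138, 154, 201, 209, 232] ⇒ [15, 24, 46, 103, 117, 125, 139, 155, 202, 210, 233]

Pooled cuts: [6, 12, 15, 24, 44, 46, 58, 65, 69, 78, 90, 103, 115, 117, 125, 139, 155, 169, 179, 184, 191, 197, 202, 210, 233]

Fragments:
  6→12: 6 bp
  12→15: 3 bp
  15→24: 9 bp
  24→44: 20 bp
  44→46: 2 bp
  46→58: 12 bp
  58→65: 7 bp
  65→69: 4 bp
  69→78: 9 bp
  78→90: 12 bp
  90→103: 13 bp
  103→115: 12 bp
  115→117: 2 bp
  117→125: 8 bp
  125→139: 14 bp
  139→155: 16 bp
  155→169: 14 bp
  169→179: 10 bp
  179→184: 5 bp
  184→191: 7 bp
  191→197: 6 bp
  197→202: 5 bp
  202→210: 8 bp
  210→233: 23 bp
  233→6 (wrap): 242-233+6 = 15 bp

[2,2,3,4,5,5,6,6,7,7,8,8,9,9,10,12,12,12,13,14,14,15,16,20,23]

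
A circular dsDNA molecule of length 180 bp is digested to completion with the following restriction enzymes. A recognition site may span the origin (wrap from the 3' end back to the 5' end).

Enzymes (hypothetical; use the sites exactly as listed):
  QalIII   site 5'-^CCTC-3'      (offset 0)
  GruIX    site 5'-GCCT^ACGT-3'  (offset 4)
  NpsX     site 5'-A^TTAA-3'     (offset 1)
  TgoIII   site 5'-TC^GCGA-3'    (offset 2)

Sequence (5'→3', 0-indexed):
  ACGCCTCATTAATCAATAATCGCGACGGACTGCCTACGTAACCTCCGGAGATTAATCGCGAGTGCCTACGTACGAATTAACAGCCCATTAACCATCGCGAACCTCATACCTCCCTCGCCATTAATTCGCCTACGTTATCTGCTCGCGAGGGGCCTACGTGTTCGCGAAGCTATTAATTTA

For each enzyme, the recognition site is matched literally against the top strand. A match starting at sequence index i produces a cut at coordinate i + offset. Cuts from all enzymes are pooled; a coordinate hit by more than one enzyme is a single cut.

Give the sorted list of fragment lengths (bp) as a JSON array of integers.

[4,5,5,6,6,7,8,8,9,9,9,10,10,11,11,11,11,13,13,14]

Site scan:
  QalIII (CCTC, off=0): starts [3, 41, 101, 108, 112] → cuts [3, 41, 101, 108, 112]
  GruIX (GCCTACGT, off=4): starts [31, 63, 127, 151] → cuts [35, 67, 131, 155]
  NpsX (ATTAA, off=1): starts [7, 50, 75, 86, 119, 171] → cuts [8, 51, 76, 87, 120, 172]
  TgoIII (TCGCGA, off=2): starts [19, 55, 94, 142, 161] → cuts [21, 57, 96, 144, 163]

All cut coordinates (distinct, sorted): [3, 8, 21, 35, 41, 51, 57, 67, 76, 87, 96, 101, 108, 112, 120, 131, 144, 155, 163, 172]

Fragment lengths:
  3→8: 5 bp
  8→21: 13 bp
  21→35: 14 bp
  35→41: 6 bp
  41→51: 10 bp
  51→57: 6 bp
  57→67: 10 bp
  67→76: 9 bp
  76→87: 11 bp
  87→96: 9 bp
  96→101: 5 bp
  101→108: 7 bp
  108→112: 4 bp
  112→120: 8 bp
  120→131: 11 bp
  131→144: 13 bp
  144→155: 11 bp
  155→163: 8 bp
  163→172: 9 bp
  172→3 (wrap): 180-172+3 = 11 bp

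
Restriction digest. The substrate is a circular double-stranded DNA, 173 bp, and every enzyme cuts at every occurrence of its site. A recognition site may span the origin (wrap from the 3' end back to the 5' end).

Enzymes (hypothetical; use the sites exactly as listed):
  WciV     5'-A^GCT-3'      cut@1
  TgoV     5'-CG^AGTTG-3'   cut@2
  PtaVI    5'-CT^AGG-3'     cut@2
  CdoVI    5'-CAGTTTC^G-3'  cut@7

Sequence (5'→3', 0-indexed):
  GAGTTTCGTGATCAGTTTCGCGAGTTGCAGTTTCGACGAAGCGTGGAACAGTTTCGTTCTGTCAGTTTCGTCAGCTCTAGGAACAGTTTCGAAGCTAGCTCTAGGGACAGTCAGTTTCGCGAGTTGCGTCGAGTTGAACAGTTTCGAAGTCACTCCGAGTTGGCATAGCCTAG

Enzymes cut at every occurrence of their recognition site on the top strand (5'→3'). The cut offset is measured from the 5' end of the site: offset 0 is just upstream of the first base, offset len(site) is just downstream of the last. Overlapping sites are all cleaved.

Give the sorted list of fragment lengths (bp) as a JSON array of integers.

[3,3,3,4,4,5,5,10,12,12,12,14,14,14,16,21,21]

Scan for sites:
  WciV (AGCT, off=1): starts [72, 92, 96] → cuts [73, 93, 97]
  TgoV (CGAGTTG, off=2): starts [20, 119, 129, 155] → cuts [22, 121, 131, 157]
  PtaVI (CTAGG, off=2): starts [76, 100, 169] → cuts [78, 102, 171]
  CdoVI (CAGTTTCG, off=7): starts [12, 27, 48, 62, 83, 111, 138] → cuts [19, 34, 55, 69, 90, 118, 145]

All cut coordinates (distinct, sorted): [19, 22, 34, 55, 69, 73, 78, 90, 93, 97, 102, 118, 121, 131, 145, 157, 171]

Fragments:
  19→22: 3 bp
  22→34: 12 bp
  34→55: 21 bp
  55→69: 14 bp
  69→73: 4 bp
  73→78: 5 bp
  78→90: 12 bp
  90→93: 3 bp
  93→97: 4 bp
  97→102: 5 bp
  102→118: 16 bp
  118→121: 3 bp
  121→131: 10 bp
  131→145: 14 bp
  145→157: 12 bp
  157→171: 14 bp
  171→19 (wrap): 173-171+19 = 21 bp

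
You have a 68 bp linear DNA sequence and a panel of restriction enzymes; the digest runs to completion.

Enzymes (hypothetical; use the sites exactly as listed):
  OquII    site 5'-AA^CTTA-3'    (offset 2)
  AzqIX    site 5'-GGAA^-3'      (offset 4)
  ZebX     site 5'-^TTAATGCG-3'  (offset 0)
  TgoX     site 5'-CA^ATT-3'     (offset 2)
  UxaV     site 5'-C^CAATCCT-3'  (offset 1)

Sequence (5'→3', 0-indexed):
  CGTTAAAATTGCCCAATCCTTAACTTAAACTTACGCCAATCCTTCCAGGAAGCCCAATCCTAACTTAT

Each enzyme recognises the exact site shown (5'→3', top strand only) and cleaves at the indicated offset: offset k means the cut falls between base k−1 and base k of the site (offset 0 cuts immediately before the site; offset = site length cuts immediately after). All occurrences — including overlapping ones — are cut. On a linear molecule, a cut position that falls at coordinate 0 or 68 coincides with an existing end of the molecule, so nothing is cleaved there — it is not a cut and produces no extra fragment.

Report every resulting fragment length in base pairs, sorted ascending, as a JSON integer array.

[3,5,6,7,9,10,13,15]

Site scan:
  OquII (AACTTA, off=2): starts [21, 27, 61] → cuts [23, 29, 63]
  AzqIX (GGAA, off=4): starts [47] → cuts [51]
  ZebX (TTAATGCG, off=0): no sites
  TgoX (CAATT, off=2): no sites
  UxaV (CCAATCCT, off=1): starts [12, 35, 53] → cuts [13, 36, 54]

All cut coordinates (distinct, sorted): [13, 23, 29, 36, 51, 54, 63]

Fragment lengths:
  [0,13): 13 bp
  [13,23): 10 bp
  [23,29): 6 bp
  [29,36): 7 bp
  [36,51): 15 bp
  [51,54): 3 bp
  [54,63): 9 bp
  [63,68): 5 bp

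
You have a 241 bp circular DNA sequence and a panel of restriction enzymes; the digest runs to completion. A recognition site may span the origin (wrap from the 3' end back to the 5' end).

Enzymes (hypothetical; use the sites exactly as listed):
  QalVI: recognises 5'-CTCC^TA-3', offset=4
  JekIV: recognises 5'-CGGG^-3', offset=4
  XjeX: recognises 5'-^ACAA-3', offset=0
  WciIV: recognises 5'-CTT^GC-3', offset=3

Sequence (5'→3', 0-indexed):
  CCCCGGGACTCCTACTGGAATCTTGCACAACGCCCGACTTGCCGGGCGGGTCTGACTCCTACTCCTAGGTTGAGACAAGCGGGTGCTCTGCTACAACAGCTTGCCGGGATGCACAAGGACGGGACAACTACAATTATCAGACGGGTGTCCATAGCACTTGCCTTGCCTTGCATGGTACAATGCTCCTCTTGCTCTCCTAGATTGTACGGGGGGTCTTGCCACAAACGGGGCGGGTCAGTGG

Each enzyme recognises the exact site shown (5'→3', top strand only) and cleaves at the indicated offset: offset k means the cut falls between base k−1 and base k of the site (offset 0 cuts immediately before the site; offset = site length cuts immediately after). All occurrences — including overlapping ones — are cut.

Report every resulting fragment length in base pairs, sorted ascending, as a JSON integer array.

[2,3,4,4,5,5,5,5,6,6,6,6,7,7,7,9,9,9,9,9,10,11,12,13,14,14,14,14,16]

Site scan:
  QalVI (CTCCTA, off=4): starts [8, 55, 61, 193] → cuts [12, 59, 65, 197]
  JekIV (CGGG, off=4): starts [3, 42, 46, 79, 104, 119, 141, 206, 225, 230] → cuts [7, 46, 50, 83, 108, 123, 145, 210, 229, 234]
  XjeX (ACAA, off=0): starts [26, 74, 92, 112, 123, 129, 176, 220] → cuts [26, 74, 92, 112, 123, 129, 176, 220]
  WciIV (CTTGC, off=3): starts [21, 37, 99, 156, 161, 166, 187, 214] → cuts [24, 40, 102, 159, 164, 169, 190, 217]

All cut coordinates (distinct, sorted): [7, 12, 24, 26, 40, 46, 50, 59, 65, 74, 83, 92, 102, 108, 112, 123, 129, 145, 159, 164, 169, 176, 190, 197, 210, 217, 220, 229, 234]

Fragments:
  7→12: 5 bp
  12→24: 12 bp
  24→26: 2 bp
  26→40: 14 bp
  40→46: 6 bp
  46→50: 4 bp
  50→59: 9 bp
  59→65: 6 bp
  65→74: 9 bp
  74→83: 9 bp
  83→92: 9 bp
  92→102: 10 bp
  102→108: 6 bp
  108→112: 4 bp
  112→123: 11 bp
  123→129: 6 bp
  129→145: 16 bp
  145→159: 14 bp
  159→164: 5 bp
  164→169: 5 bp
  169→176: 7 bp
  176→190: 14 bp
  190→197: 7 bp
  197→210: 13 bp
  210→217: 7 bp
  217→220: 3 bp
  220→229: 9 bp
  229→234: 5 bp
  234→7 (wrap): 241-234+7 = 14 bp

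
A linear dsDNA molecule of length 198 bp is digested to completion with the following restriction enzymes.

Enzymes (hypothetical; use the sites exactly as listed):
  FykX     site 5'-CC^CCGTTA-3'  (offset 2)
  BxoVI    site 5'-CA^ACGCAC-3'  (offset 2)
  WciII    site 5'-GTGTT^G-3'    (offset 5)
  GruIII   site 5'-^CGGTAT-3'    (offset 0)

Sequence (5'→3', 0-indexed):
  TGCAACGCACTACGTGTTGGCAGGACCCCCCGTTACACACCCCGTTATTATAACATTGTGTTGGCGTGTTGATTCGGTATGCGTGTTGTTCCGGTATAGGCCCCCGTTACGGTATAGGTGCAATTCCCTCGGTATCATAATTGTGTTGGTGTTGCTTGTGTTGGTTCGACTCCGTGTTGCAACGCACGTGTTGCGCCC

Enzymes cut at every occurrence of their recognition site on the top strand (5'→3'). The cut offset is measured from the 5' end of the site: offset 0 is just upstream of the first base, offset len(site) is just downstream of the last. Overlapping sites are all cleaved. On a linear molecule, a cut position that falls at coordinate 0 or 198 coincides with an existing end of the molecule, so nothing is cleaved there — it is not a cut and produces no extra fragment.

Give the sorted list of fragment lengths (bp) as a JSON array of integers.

[3,4,4,4,6,6,6,8,9,11,11,12,12,13,14,16,18,20,21]

Per-enzyme occurrences:
  FykX (CCCCGTTA, off=2): starts [27, 39, 101] → cuts [29, 41, 103]
  BxoVI (CAACGCAC, off=2): starts [2, 179] → cuts [4, 181]
  WciII (GTGTTG, off=5): starts [13, 57, 65, 82, 142, 148, 157, 173, 187] → cuts [18, 62, 70, 87, 147, 153, 162, 178, 192]
  GruIII (CGGTAT, off=0): starts [74, 91, 109, 129] → cuts [74, 91, 109, 129]

Pooled cuts: [4, 18, 29, 41, 62, 70, 74, 87, 91, 103, 109, 129, 147, 153, 162, 178, 181, 192]

Fragments:
  [0,4): 4 bp
  [4,18): 14 bp
  [18,29): 11 bp
  [29,41): 12 bp
  [41,62): 21 bp
  [62,70): 8 bp
  [70,74): 4 bp
  [74,87): 13 bp
  [87,91): 4 bp
  [91,103): 12 bp
  [103,109): 6 bp
  [109,129): 20 bp
  [129,147): 18 bp
  [147,153): 6 bp
  [153,162): 9 bp
  [162,178): 16 bp
  [178,181): 3 bp
  [181,192): 11 bp
  [192,198): 6 bp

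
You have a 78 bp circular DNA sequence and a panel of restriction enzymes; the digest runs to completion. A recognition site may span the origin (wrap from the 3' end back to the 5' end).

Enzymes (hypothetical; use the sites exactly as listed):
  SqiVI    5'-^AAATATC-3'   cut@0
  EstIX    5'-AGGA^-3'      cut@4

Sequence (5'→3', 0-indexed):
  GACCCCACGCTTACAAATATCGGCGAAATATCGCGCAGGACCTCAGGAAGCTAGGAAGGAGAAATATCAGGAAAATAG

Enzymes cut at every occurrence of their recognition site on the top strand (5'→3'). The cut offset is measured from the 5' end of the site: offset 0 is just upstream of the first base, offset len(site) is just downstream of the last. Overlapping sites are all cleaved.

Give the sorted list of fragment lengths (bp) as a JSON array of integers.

[1,4,8,8,8,11,11,12,15]

Site scan:
  SqiVI AAATATC/0: at [14, 25, 61] ⇒ [14, 25, 61]
  EstIX AGGA/4: at [36, 44, 52, 56, 68, 76] ⇒ [2, 40, 48, 56, 60, 72]

All cut coordinates (distinct, sorted): [2, 14, 25, 40, 48, 56, 60, 61, 72]

Fragments:
  2→14: 12 bp
  14→25: 11 bp
  25→40: 15 bp
  40→48: 8 bp
  48→56: 8 bp
  56→60: 4 bp
  60→61: 1 bp
  61→72: 11 bp
  72→2 (wrap): 78-72+2 = 8 bp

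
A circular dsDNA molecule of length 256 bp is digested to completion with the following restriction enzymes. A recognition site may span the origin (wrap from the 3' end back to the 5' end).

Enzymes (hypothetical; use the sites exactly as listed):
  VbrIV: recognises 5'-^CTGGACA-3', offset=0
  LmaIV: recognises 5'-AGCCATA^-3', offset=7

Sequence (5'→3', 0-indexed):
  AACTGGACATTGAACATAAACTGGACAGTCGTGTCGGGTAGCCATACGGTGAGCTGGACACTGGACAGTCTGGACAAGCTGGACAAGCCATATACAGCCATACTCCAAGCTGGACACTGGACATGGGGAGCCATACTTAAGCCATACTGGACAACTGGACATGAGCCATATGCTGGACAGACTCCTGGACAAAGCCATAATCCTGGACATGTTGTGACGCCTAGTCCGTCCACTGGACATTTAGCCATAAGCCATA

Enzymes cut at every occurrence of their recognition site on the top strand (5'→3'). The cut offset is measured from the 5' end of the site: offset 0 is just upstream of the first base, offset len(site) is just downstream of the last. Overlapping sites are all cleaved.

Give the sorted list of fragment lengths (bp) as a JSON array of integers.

Per-enzyme occurrences:
  VbrIV (CTGGACA, off=0): starts [2, 20, 53, 60, 69, 78, 109, 116, 146, 154, 172, 184, 202, 232] → cuts [2, 20, 53, 60, 69, 78, 109, 116, 146, 154, 172, 184, 202, 232]
  LmaIV (AGCCATA, off=7): starts [39, 85, 95, 128, 139, 163, 192, 242, 249] → cuts [0, 46, 92, 102, 135, 146, 170, 199, 249]

All cut coordinates (distinct, sorted): [0, 2, 20, 46, 53, 60, 69, 78, 92, 102, 109, 116, 135, 146, 154, 170, 172, 184, 199, 202, 232, 249]

Fragment lengths:
  0→2: 2 bp
  2→20: 18 bp
  20→46: 26 bp
  46→53: 7 bp
  53→60: 7 bp
  60→69: 9 bp
  69→78: 9 bp
  78→92: 14 bp
  92→102: 10 bp
  102→109: 7 bp
  109→116: 7 bp
  116→135: 19 bp
  135→146: 11 bp
  146→154: 8 bp
  154→170: 16 bp
  170→172: 2 bp
  172→184: 12 bp
  184→199: 15 bp
  199→202: 3 bp
  202→232: 30 bp
  232→249: 17 bp
  249→0 (wrap): 256-249+0 = 7 bp

[2,2,3,7,7,7,7,7,8,9,9,10,11,12,14,15,16,17,18,19,26,30]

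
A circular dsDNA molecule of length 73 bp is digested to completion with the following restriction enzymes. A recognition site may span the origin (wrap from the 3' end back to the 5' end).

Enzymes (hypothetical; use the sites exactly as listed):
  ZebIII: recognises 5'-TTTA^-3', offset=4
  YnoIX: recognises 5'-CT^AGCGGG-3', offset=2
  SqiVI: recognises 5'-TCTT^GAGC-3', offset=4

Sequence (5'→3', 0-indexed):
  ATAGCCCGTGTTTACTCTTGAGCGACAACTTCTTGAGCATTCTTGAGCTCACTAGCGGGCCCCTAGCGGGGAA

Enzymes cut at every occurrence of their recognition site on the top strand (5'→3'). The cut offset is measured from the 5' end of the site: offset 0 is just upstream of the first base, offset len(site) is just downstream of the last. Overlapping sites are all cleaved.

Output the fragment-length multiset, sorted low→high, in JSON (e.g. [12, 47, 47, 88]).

Site scan:
  ZebIII (TTTA, off=4): starts [10] → cuts [14]
  YnoIX (CTAGCGGG, off=2): starts [51, 62] → cuts [53, 64]
  SqiVI (TCTTGAGC, off=4): starts [15, 30, 40] → cuts [19, 34, 44]

All cut coordinates (distinct, sorted): [14, 19, 34, 44, 53, 64]

Fragment lengths:
  14→19: 5 bp
  19→34: 15 bp
  34→44: 10 bp
  44→53: 9 bp
  53→64: 11 bp
  64→14 (wrap): 73-64+14 = 23 bp

[5,9,10,11,15,23]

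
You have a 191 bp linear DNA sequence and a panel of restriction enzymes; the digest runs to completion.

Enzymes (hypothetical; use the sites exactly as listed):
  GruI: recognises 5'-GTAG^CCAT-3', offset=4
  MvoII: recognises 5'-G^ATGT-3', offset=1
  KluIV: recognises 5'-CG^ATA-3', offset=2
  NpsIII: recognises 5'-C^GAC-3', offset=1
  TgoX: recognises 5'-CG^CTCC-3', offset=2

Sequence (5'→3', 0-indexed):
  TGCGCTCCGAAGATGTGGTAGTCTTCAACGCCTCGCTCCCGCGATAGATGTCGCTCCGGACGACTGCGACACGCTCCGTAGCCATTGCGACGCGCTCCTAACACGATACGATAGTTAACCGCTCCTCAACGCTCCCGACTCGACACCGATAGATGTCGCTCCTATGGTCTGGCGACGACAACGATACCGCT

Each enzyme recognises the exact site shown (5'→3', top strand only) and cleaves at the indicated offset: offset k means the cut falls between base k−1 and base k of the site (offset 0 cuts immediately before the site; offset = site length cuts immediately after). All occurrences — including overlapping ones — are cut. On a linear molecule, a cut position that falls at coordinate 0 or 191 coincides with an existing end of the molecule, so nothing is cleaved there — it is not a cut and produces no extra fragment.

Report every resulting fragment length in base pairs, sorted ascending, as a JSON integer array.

Scan for sites:
  GruI GTAGCCAT/4: at [77] ⇒ [81]
  MvoII GATGT/1: at [11, 46, 151] ⇒ [12, 47, 152]
  KluIV CGATA/2: at [41, 103, 108, 146, 181] ⇒ [43, 105, 110, 148, 183]
  NpsIII CGAC/1: at [60, 66, 87, 135, 140, 172, 175] ⇒ [61, 67, 88, 136, 141, 173, 176]
  TgoX CGCTCC/2: at [2, 33, 51, 71, 92, 119, 129, 156] ⇒ [4, 35, 53, 73, 94, 121, 131, 158]

Pooled cuts: [4, 12, 35, 43, 47, 53, 61, 67, 73, 81, 88, 94, 105, 110, 121, 131, 136, 141, 148, 152, 158, 173, 176, 183]

Fragments:
  [0,4): 4 bp
  [4,12): 8 bp
  [12,35): 23 bp
  [35,43): 8 bp
  [43,47): 4 bp
  [47,53): 6 bp
  [53,61): 8 bp
  [61,67): 6 bp
  [67,73): 6 bp
  [73,81): 8 bp
  [81,88): 7 bp
  [88,94): 6 bp
  [94,105): 11 bp
  [105,110): 5 bp
  [110,121): 11 bp
  [121,131): 10 bp
  [131,136): 5 bp
  [136,141): 5 bp
  [141,148): 7 bp
  [148,152): 4 bp
  [152,158): 6 bp
  [158,173): 15 bp
  [173,176): 3 bp
  [176,183): 7 bp
  [183,191): 8 bp

[3,4,4,4,5,5,5,6,6,6,6,6,7,7,7,8,8,8,8,8,10,11,11,15,23]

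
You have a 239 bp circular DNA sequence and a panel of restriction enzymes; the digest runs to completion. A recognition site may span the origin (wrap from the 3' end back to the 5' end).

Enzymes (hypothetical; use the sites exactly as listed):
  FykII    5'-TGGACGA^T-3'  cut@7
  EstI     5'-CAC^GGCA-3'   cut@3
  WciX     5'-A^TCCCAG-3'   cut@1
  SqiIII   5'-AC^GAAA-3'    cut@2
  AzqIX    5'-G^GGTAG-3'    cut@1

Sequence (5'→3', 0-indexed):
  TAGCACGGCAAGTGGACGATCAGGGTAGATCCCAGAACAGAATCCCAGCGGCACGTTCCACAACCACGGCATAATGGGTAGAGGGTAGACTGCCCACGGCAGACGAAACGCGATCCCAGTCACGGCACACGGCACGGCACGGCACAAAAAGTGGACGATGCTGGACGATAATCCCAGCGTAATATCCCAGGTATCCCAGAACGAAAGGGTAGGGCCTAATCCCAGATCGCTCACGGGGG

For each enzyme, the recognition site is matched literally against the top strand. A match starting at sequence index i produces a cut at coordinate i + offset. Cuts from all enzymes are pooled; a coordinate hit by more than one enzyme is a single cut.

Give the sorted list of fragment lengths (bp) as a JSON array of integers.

Per-enzyme occurrences:
  FykII TGGACGAT/7: at [12, 151, 161] ⇒ [19, 158, 168]
  EstI CACGGCA/3: at [3, 64, 94, 120, 127, 132, 137] ⇒ [6, 67, 97, 123, 130, 135, 140]
  WciX ATCCCAG/1: at [28, 41, 112, 170, 183, 192, 218] ⇒ [29, 42, 113, 171, 184, 193, 219]
  SqiIII ACGAAA/2: at [102, 200] ⇒ [104, 202]
  AzqIX GGGTAG/1: at [22, 75, 82, 206, 236] ⇒ [23, 76, 83, 207, 237]

Pooled cuts: [6, 19, 23, 29, 42, 67, 76, 83, 97, 104, 113, 123, 130, 135, 140, 158, 168, 171, 184, 193, 202, 207, 219, 237]

Fragments:
  6→19: 13 bp
  19→23: 4 bp
  23→29: 6 bp
  29→42: 13 bp
  42→67: 25 bp
  67→76: 9 bp
  76→83: 7 bp
  83→97: 14 bp
  97→104: 7 bp
  104→113: 9 bp
  113→123: 10 bp
  123→130: 7 bp
  130→135: 5 bp
  135→140: 5 bp
  140→158: 18 bp
  158→168: 10 bp
  168→171: 3 bp
  171→184: 13 bp
  184→193: 9 bp
  193→202: 9 bp
  202→207: 5 bp
  207→219: 12 bp
  219→237: 18 bp
  237→6 (wrap): 239-237+6 = 8 bp

[3,4,5,5,5,6,7,7,7,8,9,9,9,9,10,10,12,13,13,13,14,18,18,25]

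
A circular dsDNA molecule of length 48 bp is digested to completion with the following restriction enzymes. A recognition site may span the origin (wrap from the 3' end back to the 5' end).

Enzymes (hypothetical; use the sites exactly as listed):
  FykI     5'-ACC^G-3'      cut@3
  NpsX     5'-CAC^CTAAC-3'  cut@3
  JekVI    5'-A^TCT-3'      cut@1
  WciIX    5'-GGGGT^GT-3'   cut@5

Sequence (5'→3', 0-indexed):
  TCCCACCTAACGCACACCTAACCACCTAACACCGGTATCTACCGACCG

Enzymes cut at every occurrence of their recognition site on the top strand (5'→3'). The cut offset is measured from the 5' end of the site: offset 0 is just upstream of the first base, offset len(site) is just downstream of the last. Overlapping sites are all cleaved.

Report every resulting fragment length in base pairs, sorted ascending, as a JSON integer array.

[4,4,6,7,8,8,11]

Site scan:
  FykI ACCG/3: at [30, 40, 44] ⇒ [33, 43, 47]
  NpsX CACCTAAC/3: at [3, 14, 22] ⇒ [6, 17, 25]
  JekVI ATCT/1: at [36] ⇒ [37]
  WciIX (GGGGTGT, off=5): no sites

All cut coordinates (distinct, sorted): [6, 17, 25, 33, 37, 43, 47]

Fragment lengths:
  6→17: 11 bp
  17→25: 8 bp
  25→33: 8 bp
  33→37: 4 bp
  37→43: 6 bp
  43→47: 4 bp
  47→6 (wrap): 48-47+6 = 7 bp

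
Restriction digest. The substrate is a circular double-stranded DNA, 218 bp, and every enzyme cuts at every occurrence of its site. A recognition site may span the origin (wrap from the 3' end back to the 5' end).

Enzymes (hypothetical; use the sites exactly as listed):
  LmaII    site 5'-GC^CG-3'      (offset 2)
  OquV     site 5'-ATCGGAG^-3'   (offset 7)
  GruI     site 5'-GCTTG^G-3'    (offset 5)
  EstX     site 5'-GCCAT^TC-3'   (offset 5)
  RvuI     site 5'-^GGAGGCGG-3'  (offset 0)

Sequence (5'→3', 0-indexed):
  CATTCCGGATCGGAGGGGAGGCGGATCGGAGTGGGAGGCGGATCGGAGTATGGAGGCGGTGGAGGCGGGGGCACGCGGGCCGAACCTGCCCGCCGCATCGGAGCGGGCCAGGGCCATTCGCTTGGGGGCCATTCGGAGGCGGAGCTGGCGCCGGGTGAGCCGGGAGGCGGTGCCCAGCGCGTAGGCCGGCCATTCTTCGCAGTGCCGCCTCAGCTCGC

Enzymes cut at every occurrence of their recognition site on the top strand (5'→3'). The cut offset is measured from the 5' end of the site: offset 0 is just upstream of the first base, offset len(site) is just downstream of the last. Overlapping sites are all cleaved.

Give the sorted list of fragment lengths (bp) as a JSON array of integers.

Per-enzyme occurrences:
  LmaII (GCCG, off=2): starts [78, 91, 149, 158, 184, 203] → cuts [80, 93, 151, 160, 186, 205]
  OquV (ATCGGAG, off=7): starts [8, 24, 41, 96] → cuts [15, 31, 48, 103]
  GruI (GCTTGG, off=5): starts [119] → cuts [124]
  EstX (GCCATTC, off=5): starts [112, 127, 188, 216] → cuts [3, 117, 132, 193]
  RvuI (GGAGGCGG, off=0): starts [16, 33, 51, 60, 134, 162] → cuts [16, 33, 51, 60, 134, 162]

All cut coordinates (distinct, sorted): [3, 15, 16, 31, 33, 48, 51, 60, 80, 93, 103, 117, 124, 132, 134, 151, 160, 162, 186, 193, 205]

Fragments:
  3→15: 12 bp
  15→16: 1 bp
  16→31: 15 bp
  31→33: 2 bp
  33→48: 15 bp
  48→51: 3 bp
  51→60: 9 bp
  60→80: 20 bp
  80→93: 13 bp
  93→103: 10 bp
  103→117: 14 bp
  117→124: 7 bp
  124→132: 8 bp
  132→134: 2 bp
  134→151: 17 bp
  151→160: 9 bp
  160→162: 2 bp
  162→186: 24 bp
  186→193: 7 bp
  193→205: 12 bp
  205→3 (wrap): 218-205+3 = 16 bp

[1,2,2,2,3,7,7,8,9,9,10,12,12,13,14,15,15,16,17,20,24]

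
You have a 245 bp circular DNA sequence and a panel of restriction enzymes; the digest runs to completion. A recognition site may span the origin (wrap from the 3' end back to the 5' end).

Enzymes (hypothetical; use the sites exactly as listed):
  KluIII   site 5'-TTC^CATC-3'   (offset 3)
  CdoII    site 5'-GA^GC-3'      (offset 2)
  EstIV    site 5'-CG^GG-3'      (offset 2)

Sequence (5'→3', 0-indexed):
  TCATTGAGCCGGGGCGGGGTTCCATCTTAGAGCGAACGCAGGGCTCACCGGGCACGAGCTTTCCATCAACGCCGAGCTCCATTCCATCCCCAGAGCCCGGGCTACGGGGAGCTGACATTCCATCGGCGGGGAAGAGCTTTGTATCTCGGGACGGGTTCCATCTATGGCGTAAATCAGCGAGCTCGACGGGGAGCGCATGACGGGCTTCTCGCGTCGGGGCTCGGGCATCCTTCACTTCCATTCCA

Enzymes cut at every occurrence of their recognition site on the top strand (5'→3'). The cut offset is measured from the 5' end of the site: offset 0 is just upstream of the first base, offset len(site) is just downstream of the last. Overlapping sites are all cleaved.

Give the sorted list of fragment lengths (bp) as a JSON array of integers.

[4,4,4,5,5,5,5,6,6,7,7,7,7,8,8,9,9,9,10,10,10,12,13,14,19,20,22]

Site scan:
  KluIII (TTCCATC, off=3): starts [19, 60, 81, 117, 155, 240] → cuts [22, 63, 84, 120, 158, 243]
  CdoII (GAGC, off=2): starts [5, 29, 55, 73, 92, 108, 133, 178, 190] → cuts [7, 31, 57, 75, 94, 110, 135, 180, 192]
  EstIV (CGGG, off=2): starts [9, 14, 48, 97, 104, 126, 146, 151, 186, 200, 214, 221] → cuts [11, 16, 50, 99, 106, 128, 148, 153, 188, 202, 216, 223]

Pooled cuts: [7, 11, 16, 22, 31, 50, 57, 63, 75, 84, 94, 99, 106, 110, 120, 128, 135, 148, 153, 158, 180, 188, 192, 202, 216, 223, 243]

Fragment lengths:
  7→11: 4 bp
  11→16: 5 bp
  16→22: 6 bp
  22→31: 9 bp
  31→50: 19 bp
  50→57: 7 bp
  57→63: 6 bp
  63→75: 12 bp
  75→84: 9 bp
  84→94: 10 bp
  94→99: 5 bp
  99→106: 7 bp
  106→110: 4 bp
  110→120: 10 bp
  120→128: 8 bp
  128→135: 7 bp
  135→148: 13 bp
  148→153: 5 bp
  153→158: 5 bp
  158→180: 22 bp
  180→188: 8 bp
  188→192: 4 bp
  192→202: 10 bp
  202→216: 14 bp
  216→223: 7 bp
  223→243: 20 bp
  243→7 (wrap): 245-243+7 = 9 bp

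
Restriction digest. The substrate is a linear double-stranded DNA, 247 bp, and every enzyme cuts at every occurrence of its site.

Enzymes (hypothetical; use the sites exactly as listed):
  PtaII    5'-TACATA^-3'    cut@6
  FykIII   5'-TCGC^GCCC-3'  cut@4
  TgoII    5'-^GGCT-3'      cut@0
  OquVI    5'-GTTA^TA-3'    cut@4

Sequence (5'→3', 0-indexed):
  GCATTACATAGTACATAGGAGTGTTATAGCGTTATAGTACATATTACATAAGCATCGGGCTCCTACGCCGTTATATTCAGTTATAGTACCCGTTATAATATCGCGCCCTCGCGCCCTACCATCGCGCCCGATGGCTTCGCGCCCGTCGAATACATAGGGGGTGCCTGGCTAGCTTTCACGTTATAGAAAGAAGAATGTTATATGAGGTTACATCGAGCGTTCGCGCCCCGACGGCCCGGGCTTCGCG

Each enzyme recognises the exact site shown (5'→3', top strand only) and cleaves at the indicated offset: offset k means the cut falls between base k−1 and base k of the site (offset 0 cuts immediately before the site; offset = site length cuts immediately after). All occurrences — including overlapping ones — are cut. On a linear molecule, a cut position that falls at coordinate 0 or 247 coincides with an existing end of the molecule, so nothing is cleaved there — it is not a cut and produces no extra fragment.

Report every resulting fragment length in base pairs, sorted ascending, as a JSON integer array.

Site scan:
  PtaII (TACATA, off=6): starts [4, 11, 37, 44, 150] → cuts [10, 17, 43, 50, 156]
  FykIII (TCGCGCCC, off=4): starts [100, 108, 121, 136, 220] → cuts [104, 112, 125, 140, 224]
  TgoII (GGCT, off=0): starts [57, 132, 166, 238] → cuts [57, 132, 166, 238]
  OquVI (GTTATA, off=4): starts [22, 30, 69, 79, 91, 179, 196] → cuts [26, 34, 73, 83, 95, 183, 200]

All cut coordinates (distinct, sorted): [10, 17, 26, 34, 43, 50, 57, 73, 83, 95, 104, 112, 125, 132, 140, 156, 166, 183, 200, 224, 238]

Fragment lengths:
  [0,10): 10 bp
  [10,17): 7 bp
  [17,26): 9 bp
  [26,34): 8 bp
  [34,43): 9 bp
  [43,50): 7 bp
  [50,57): 7 bp
  [57,73): 16 bp
  [73,83): 10 bp
  [83,95): 12 bp
  [95,104): 9 bp
  [104,112): 8 bp
  [112,125): 13 bp
  [125,132): 7 bp
  [132,140): 8 bp
  [140,156): 16 bp
  [156,166): 10 bp
  [166,183): 17 bp
  [183,200): 17 bp
  [200,224): 24 bp
  [224,238): 14 bp
  [238,247): 9 bp

[7,7,7,7,8,8,8,9,9,9,9,10,10,10,12,13,14,16,16,17,17,24]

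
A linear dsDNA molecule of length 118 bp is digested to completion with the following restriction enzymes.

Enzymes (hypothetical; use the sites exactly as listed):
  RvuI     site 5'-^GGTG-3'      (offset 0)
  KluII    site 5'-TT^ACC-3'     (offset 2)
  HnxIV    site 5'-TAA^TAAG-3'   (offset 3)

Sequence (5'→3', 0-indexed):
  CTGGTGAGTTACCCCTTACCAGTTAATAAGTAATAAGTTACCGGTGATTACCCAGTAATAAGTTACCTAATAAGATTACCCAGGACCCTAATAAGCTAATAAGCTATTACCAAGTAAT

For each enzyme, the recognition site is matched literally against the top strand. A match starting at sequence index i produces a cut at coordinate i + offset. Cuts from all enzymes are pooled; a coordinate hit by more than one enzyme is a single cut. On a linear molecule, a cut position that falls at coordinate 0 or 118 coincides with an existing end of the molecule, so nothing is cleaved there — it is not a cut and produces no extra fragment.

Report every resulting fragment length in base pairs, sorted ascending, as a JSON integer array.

Site scan:
  RvuI (GGTG, off=0): starts [2, 42] → cuts [2, 42]
  KluII (TTACC, off=2): starts [8, 15, 37, 47, 62, 75, 106] → cuts [10, 17, 39, 49, 64, 77, 108]
  HnxIV (TAATAAG, off=3): starts [23, 30, 55, 67, 88, 96] → cuts [26, 33, 58, 70, 91, 99]

Pooled cuts: [2, 10, 17, 26, 33, 39, 42, 49, 58, 64, 70, 77, 91, 99, 108]

Fragments:
  [0,2): 2 bp
  [2,10): 8 bp
  [10,17): 7 bp
  [17,26): 9 bp
  [26,33): 7 bp
  [33,39): 6 bp
  [39,42): 3 bp
  [42,49): 7 bp
  [49,58): 9 bp
  [58,64): 6 bp
  [64,70): 6 bp
  [70,77): 7 bp
  [77,91): 14 bp
  [91,99): 8 bp
  [99,108): 9 bp
  [108,118): 10 bp

[2,3,6,6,6,7,7,7,7,8,8,9,9,9,10,14]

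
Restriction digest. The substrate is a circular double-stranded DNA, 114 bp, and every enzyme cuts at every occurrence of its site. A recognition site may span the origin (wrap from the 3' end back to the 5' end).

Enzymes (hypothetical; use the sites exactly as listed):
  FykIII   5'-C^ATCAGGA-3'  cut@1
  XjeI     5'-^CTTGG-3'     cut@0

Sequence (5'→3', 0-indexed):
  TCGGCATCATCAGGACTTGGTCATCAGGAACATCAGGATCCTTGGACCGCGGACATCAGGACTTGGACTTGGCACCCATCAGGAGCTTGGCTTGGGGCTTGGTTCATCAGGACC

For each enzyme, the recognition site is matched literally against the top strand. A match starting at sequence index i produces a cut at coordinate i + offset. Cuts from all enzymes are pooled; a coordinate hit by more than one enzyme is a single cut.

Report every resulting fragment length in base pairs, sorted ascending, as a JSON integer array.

[5,6,7,7,7,7,8,8,9,9,10,14,17]

Scan for sites:
  FykIII (CATCAGGA, off=1): starts [7, 21, 30, 53, 76, 104] → cuts [8, 22, 31, 54, 77, 105]
  XjeI (CTTGG, off=0): starts [15, 40, 61, 67, 85, 90, 97] → cuts [15, 40, 61, 67, 85, 90, 97]

Pooled cuts: [8, 15, 22, 31, 40, 54, 61, 67, 77, 85, 90, 97, 105]

Fragments:
  8→15: 7 bp
  15→22: 7 bp
  22→31: 9 bp
  31→40: 9 bp
  40→54: 14 bp
  54→61: 7 bp
  61→67: 6 bp
  67→77: 10 bp
  77→85: 8 bp
  85→90: 5 bp
  90→97: 7 bp
  97→105: 8 bp
  105→8 (wrap): 114-105+8 = 17 bp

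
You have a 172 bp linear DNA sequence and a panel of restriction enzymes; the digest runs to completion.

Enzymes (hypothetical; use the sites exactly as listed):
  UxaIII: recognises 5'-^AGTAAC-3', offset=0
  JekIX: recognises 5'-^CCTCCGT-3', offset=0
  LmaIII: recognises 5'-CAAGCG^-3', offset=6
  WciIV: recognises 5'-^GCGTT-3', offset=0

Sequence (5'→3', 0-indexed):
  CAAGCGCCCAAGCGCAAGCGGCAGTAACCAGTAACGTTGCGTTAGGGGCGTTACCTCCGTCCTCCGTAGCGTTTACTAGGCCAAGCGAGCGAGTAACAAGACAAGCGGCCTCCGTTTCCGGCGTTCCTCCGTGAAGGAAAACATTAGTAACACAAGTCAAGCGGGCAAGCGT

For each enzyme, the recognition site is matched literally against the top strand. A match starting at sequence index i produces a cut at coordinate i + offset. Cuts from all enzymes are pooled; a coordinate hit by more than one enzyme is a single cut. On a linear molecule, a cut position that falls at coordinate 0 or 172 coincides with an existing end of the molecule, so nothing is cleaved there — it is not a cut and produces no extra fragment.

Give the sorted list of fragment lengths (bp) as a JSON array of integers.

Scan for sites:
  UxaIII (AGTAAC, off=0): starts [22, 29, 91, 145] → cuts [22, 29, 91, 145]
  JekIX (CCTCCGT, off=0): starts [53, 60, 108, 125] → cuts [53, 60, 108, 125]
  LmaIII (CAAGCG, off=6): starts [0, 8, 14, 81, 101, 157, 165] → cuts [6, 14, 20, 87, 107, 163, 171]
  WciIV (GCGTT, off=0): starts [38, 47, 68, 120] → cuts [38, 47, 68, 120]

Pooled cuts: [6, 14, 20, 22, 29, 38, 47, 53, 60, 68, 87, 91, 107, 108, 120, 125, 145, 163, 171]

Fragments:
  [0,6): 6 bp
  [6,14): 8 bp
  [14,20): 6 bp
  [20,22): 2 bp
  [22,29): 7 bp
  [29,38): 9 bp
  [38,47): 9 bp
  [47,53): 6 bp
  [53,60): 7 bp
  [60,68): 8 bp
  [68,87): 19 bp
  [87,91): 4 bp
  [91,107): 16 bp
  [107,108): 1 bp
  [108,120): 12 bp
  [120,125): 5 bp
  [125,145): 20 bp
  [145,163): 18 bp
  [163,171): 8 bp
  [171,172): 1 bp

[1,1,2,4,5,6,6,6,7,7,8,8,8,9,9,12,16,18,19,20]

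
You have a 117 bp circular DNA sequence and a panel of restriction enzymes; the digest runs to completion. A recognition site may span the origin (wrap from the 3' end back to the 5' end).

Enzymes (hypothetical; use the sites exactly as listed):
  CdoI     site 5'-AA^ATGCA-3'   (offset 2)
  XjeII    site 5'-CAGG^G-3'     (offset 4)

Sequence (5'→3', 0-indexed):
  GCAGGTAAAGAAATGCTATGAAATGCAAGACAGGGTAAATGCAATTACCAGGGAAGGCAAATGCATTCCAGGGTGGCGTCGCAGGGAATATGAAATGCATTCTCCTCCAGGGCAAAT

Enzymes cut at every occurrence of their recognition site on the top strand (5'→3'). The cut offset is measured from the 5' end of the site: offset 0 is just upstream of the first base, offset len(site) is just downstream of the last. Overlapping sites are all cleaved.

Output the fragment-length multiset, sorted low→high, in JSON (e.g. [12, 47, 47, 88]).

[4,4,8,9,12,12,13,14,17,24]

Per-enzyme occurrences:
  CdoI (AAATGCA, off=2): starts [20, 36, 58, 92, 113] → cuts [22, 38, 60, 94, 115]
  XjeII (CAGGG, off=4): starts [30, 48, 68, 81, 107] → cuts [34, 52, 72, 85, 111]

All cut coordinates (distinct, sorted): [22, 34, 38, 52, 60, 72, 85, 94, 111, 115]

Fragments:
  22→34: 12 bp
  34→38: 4 bp
  38→52: 14 bp
  52→60: 8 bp
  60→72: 12 bp
  72→85: 13 bp
  85→94: 9 bp
  94→111: 17 bp
  111→115: 4 bp
  115→22 (wrap): 117-115+22 = 24 bp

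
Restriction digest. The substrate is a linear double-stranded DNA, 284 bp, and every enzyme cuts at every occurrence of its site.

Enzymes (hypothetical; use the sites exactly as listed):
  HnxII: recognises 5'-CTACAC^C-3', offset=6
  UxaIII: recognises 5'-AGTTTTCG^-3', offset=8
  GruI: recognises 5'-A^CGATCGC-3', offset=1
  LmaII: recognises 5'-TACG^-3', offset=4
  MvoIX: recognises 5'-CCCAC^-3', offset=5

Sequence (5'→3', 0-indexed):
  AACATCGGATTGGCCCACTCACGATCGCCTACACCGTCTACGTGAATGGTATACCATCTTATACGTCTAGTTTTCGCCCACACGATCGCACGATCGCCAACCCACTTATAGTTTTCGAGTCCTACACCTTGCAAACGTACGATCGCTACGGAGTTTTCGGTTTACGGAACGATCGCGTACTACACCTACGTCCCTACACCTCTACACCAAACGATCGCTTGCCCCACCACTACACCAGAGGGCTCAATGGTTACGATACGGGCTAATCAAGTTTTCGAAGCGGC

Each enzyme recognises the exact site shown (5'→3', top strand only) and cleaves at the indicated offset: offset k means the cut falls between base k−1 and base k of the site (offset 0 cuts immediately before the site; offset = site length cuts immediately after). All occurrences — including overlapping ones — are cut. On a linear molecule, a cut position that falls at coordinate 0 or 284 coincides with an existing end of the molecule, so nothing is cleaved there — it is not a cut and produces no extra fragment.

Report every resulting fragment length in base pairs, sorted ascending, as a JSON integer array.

Site scan:
  HnxII CTACACC/6: at [28, 121, 179, 193, 201, 229] ⇒ [34, 127, 185, 199, 207, 235]
  UxaIII AGTTTTCG/8: at [68, 109, 151, 269] ⇒ [76, 117, 159, 277]
  GruI ACGATCGC/1: at [20, 81, 89, 138, 168, 210] ⇒ [21, 82, 90, 139, 169, 211]
  LmaII TACG/4: at [38, 61, 137, 146, 162, 186, 251, 256] ⇒ [42, 65, 141, 150, 166, 190, 255, 260]
  MvoIX CCCAC/5: at [13, 76, 100, 222] ⇒ [18, 81, 105, 227]

Pooled cuts: [18, 21, 34, 42, 65, 76, 81, 82, 90, 105, 117, 127, 139, 141, 150, 159, 166, 169, 185, 190, 199, 207, 211, 227, 235, 255, 260, 277]

Fragments:
  [0,18): 18 bp
  [18,21): 3 bp
  [21,34): 13 bp
  [34,42): 8 bp
  [42,65): 23 bp
  [65,76): 11 bp
  [76,81): 5 bp
  [81,82): 1 bp
  [82,90): 8 bp
  [90,105): 15 bp
  [105,117): 12 bp
  [117,127): 10 bp
  [127,139): 12 bp
  [139,141): 2 bp
  [141,150): 9 bp
  [150,159): 9 bp
  [159,166): 7 bp
  [166,169): 3 bp
  [169,185): 16 bp
  [185,190): 5 bp
  [190,199): 9 bp
  [199,207): 8 bp
  [207,211): 4 bp
  [211,227): 16 bp
  [227,235): 8 bp
  [235,255): 20 bp
  [255,260): 5 bp
  [260,277): 17 bp
  [277,284): 7 bp

[1,2,3,3,4,5,5,5,7,7,8,8,8,8,9,9,9,10,11,12,12,13,15,16,16,17,18,20,23]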